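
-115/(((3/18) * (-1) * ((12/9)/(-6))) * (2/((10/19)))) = -15525/19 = -817.11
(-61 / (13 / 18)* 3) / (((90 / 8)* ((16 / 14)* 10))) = -1281 / 650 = -1.97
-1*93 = -93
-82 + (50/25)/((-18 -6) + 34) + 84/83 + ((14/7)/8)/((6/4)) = -200747/2490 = -80.62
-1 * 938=-938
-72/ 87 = -24/ 29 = -0.83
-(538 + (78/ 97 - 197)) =-33155/ 97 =-341.80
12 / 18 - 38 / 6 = -17 / 3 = -5.67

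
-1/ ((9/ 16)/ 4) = -64/ 9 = -7.11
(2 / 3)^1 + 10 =32 / 3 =10.67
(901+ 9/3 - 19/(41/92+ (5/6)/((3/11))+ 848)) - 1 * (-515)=1000440285/705043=1418.98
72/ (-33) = -24/ 11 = -2.18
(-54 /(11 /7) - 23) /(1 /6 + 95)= -3786 /6281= -0.60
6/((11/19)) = 114/11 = 10.36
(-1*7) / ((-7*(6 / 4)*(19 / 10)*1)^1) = 20 / 57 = 0.35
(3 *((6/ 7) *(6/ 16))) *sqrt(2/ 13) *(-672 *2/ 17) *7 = -9072 *sqrt(26)/ 221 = -209.31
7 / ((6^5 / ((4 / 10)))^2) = 7 / 377913600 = 0.00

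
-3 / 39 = -1 / 13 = -0.08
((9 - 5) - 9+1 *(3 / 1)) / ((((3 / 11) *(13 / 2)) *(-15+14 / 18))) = 33 / 416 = 0.08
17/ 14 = 1.21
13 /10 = 1.30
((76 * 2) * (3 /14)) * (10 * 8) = 18240 /7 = 2605.71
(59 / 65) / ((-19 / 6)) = -354 / 1235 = -0.29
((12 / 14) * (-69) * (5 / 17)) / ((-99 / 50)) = 8.79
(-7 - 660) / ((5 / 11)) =-7337 / 5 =-1467.40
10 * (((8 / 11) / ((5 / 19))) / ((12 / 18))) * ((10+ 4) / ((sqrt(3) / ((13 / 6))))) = 13832 * sqrt(3) / 33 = 725.99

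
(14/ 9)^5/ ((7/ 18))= 153664/ 6561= 23.42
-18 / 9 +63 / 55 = -0.85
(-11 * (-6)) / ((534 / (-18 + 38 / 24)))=-2167 / 1068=-2.03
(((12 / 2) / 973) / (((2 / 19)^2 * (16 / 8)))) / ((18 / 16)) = 722 / 2919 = 0.25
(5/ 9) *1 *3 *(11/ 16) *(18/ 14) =165/ 112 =1.47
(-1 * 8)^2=64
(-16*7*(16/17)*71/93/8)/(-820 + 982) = -7952/128061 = -0.06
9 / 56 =0.16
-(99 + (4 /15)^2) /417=-0.24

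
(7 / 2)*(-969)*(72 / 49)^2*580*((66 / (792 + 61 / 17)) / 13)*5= -326896010496 / 2412319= -135511.10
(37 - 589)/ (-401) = 552/ 401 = 1.38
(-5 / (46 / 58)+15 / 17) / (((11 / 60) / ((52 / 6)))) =-1102400 / 4301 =-256.31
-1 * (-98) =98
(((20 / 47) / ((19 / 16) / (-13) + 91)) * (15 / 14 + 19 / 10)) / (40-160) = -10816 / 93315915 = -0.00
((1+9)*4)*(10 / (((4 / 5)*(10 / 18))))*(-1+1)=0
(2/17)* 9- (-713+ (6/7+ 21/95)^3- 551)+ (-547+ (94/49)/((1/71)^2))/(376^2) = 893288894585618179/706788618088000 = 1263.87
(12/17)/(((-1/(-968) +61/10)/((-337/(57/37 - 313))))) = 60349960/482080611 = 0.13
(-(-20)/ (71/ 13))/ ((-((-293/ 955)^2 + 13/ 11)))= -652097875/ 227211786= -2.87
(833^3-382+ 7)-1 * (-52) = 578009214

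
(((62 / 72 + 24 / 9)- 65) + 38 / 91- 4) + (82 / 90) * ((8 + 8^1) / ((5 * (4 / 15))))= -886507 / 16380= -54.12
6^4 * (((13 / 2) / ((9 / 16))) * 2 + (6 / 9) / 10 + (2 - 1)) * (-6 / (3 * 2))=-156672 / 5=-31334.40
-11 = -11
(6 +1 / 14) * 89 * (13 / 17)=413.21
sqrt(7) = 2.65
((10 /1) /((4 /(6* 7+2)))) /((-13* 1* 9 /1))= -110 /117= -0.94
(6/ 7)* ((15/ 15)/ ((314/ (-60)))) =-180/ 1099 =-0.16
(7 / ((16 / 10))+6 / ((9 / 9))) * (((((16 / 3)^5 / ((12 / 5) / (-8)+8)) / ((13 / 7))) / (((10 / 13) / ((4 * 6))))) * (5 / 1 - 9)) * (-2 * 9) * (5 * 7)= 24368906240 / 99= 246150568.08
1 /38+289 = 10983 /38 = 289.03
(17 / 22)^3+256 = 2730801 / 10648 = 256.46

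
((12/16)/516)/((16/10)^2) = 25/44032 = 0.00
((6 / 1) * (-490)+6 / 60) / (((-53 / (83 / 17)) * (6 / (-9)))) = -406.23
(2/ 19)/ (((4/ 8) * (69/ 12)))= 0.04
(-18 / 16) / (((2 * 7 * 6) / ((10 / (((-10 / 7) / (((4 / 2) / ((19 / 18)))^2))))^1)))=243 / 722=0.34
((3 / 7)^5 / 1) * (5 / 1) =1215 / 16807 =0.07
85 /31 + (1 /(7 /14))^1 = 147 /31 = 4.74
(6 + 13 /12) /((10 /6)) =17 /4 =4.25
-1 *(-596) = 596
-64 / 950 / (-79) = 32 / 37525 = 0.00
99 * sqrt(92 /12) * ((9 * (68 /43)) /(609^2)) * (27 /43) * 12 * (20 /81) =0.02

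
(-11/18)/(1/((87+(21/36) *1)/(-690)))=11561/149040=0.08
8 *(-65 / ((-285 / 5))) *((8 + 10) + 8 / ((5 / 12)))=6448 / 19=339.37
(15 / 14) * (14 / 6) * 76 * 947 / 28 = 89965 / 14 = 6426.07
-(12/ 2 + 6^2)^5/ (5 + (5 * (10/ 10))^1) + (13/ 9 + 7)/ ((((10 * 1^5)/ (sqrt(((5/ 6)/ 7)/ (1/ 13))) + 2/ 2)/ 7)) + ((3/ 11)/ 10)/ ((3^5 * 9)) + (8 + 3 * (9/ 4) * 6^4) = -866126131070869/ 66317130 + 1064 * sqrt(2730)/ 7443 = -13060360.66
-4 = -4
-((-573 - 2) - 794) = 1369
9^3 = 729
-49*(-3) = 147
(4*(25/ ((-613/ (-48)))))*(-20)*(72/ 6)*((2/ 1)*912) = -2101248000/ 613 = -3427810.77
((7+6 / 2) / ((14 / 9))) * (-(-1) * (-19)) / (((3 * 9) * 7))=-0.65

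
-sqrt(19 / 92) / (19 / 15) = -15 * sqrt(437) / 874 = -0.36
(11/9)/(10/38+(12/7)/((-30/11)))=-7315/2187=-3.34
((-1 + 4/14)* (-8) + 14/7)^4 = 8503056/2401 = 3541.46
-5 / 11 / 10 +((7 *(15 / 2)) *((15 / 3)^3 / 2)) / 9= 48119 / 132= 364.54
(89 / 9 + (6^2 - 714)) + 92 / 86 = -258145 / 387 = -667.04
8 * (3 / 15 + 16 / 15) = 152 / 15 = 10.13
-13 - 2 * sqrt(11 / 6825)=-13 - 2 * sqrt(3003) / 1365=-13.08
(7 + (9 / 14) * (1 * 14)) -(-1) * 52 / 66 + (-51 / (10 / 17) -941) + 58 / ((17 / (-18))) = -6015737 / 5610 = -1072.32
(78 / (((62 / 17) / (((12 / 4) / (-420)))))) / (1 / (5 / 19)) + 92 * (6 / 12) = 757969 / 16492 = 45.96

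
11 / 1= 11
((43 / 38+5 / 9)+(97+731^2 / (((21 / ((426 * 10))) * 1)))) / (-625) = -259507312297 / 1496250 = -173438.47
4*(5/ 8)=5/ 2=2.50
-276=-276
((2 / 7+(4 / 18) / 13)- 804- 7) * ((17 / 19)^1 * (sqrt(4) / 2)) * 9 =-11287337 / 1729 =-6528.25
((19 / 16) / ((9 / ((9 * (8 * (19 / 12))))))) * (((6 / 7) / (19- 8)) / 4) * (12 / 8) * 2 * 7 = 1083 / 176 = 6.15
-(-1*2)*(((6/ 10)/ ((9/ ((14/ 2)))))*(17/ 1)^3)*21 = 481474/ 5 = 96294.80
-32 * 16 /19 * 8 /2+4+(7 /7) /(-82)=-161723 /1558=-103.80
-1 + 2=1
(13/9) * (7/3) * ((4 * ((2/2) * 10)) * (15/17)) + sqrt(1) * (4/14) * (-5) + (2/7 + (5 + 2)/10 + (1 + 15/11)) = 14240287/117810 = 120.88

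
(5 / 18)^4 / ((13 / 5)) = 3125 / 1364688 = 0.00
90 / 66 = 1.36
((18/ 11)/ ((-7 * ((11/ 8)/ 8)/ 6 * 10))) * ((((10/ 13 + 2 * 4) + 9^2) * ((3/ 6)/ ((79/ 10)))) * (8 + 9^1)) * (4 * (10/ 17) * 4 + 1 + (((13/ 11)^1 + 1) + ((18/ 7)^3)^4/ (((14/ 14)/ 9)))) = -7852465519386411551688576/ 132441173218713359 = -59290214.13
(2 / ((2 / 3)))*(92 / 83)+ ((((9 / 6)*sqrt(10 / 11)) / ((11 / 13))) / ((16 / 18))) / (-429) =3.32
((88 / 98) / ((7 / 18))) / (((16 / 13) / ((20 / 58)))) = 6435 / 9947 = 0.65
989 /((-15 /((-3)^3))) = 1780.20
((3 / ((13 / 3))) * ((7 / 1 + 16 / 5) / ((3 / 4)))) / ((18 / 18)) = 612 / 65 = 9.42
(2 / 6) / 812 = 1 / 2436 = 0.00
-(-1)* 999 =999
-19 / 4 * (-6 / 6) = 19 / 4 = 4.75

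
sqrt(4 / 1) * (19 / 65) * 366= 13908 / 65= 213.97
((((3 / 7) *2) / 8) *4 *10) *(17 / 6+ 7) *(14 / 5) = 118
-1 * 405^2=-164025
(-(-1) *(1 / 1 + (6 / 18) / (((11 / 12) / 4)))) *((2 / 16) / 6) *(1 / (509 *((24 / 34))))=51 / 358336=0.00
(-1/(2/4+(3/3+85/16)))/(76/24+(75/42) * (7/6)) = -0.03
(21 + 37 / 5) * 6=852 / 5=170.40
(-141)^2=19881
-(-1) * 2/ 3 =2/ 3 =0.67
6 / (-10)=-3 / 5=-0.60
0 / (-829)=0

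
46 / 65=0.71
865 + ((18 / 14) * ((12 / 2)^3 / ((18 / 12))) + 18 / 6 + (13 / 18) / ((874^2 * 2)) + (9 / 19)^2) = 1053.37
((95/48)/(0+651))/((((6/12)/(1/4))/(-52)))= -1235/15624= -0.08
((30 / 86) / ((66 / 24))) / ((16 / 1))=15 / 1892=0.01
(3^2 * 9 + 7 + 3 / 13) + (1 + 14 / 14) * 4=1251 / 13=96.23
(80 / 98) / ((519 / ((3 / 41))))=40 / 347557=0.00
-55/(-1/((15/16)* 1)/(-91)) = -75075/16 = -4692.19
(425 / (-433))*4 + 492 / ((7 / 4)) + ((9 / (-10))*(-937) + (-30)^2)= 61241863 / 30310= 2020.52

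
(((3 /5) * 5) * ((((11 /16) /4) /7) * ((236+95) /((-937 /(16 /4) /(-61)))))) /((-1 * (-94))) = 666303 /9864736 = 0.07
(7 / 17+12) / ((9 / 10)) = 13.79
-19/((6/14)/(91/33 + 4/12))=-4522/33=-137.03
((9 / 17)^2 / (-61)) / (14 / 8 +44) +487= 523704595 / 1075369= 487.00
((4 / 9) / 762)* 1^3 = 2 / 3429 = 0.00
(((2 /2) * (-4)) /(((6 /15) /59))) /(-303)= 590 /303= 1.95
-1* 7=-7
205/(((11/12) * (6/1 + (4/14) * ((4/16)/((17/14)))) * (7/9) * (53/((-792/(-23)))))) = 27099360/878899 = 30.83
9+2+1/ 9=100/ 9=11.11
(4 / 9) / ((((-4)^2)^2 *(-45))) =-1 / 25920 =-0.00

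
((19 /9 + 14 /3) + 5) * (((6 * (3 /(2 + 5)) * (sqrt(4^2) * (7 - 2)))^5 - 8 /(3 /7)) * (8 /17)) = 15382594376269184 /7714413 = 1994007110.62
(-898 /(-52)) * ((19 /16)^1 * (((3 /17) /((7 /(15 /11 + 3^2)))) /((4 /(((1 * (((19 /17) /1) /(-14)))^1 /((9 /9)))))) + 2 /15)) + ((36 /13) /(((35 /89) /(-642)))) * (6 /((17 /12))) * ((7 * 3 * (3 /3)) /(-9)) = 173713362878267 /3888044160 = 44678.86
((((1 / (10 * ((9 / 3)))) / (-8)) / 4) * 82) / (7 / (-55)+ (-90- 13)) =0.00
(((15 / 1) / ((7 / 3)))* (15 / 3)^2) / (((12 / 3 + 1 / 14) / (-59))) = -44250 / 19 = -2328.95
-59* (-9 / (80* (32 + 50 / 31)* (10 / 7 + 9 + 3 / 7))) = 115227 / 6335360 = 0.02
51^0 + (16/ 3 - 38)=-95/ 3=-31.67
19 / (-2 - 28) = -19 / 30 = -0.63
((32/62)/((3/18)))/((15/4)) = 128/155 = 0.83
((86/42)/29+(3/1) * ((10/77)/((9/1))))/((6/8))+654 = 1878070/2871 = 654.15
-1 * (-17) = 17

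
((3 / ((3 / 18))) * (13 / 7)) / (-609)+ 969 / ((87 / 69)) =1091985 / 1421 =768.46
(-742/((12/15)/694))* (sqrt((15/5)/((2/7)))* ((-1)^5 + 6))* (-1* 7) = 22528975* sqrt(42)/2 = 73002222.59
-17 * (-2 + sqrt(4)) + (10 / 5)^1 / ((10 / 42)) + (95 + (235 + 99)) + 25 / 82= 179459 / 410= 437.70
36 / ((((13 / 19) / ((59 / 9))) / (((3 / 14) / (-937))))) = -6726 / 85267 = -0.08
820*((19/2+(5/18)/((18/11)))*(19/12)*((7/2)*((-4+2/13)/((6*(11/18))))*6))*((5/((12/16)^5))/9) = -647436.66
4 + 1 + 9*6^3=1949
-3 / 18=-1 / 6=-0.17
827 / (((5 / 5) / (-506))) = -418462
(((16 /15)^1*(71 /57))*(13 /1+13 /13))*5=15904 /171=93.01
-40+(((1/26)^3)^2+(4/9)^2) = -995944461743/25022177856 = -39.80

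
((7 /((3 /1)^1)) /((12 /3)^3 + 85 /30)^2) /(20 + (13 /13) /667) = 18676 /715082047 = 0.00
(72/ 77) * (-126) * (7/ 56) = -162/ 11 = -14.73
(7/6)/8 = 0.15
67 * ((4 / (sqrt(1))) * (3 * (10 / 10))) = 804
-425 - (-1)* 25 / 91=-38650 / 91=-424.73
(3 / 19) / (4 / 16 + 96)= 12 / 7315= 0.00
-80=-80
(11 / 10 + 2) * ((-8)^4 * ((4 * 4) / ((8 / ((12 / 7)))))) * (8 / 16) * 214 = 163037184 / 35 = 4658205.26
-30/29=-1.03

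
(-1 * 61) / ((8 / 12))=-183 / 2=-91.50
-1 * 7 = -7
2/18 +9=82/9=9.11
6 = 6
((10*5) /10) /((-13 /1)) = -0.38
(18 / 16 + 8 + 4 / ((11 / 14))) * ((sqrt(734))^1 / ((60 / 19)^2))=38.62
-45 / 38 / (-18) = 5 / 76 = 0.07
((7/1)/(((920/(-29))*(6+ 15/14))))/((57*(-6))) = 1421/15574680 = 0.00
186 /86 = 93 /43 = 2.16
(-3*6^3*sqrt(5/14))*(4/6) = -216*sqrt(70)/7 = -258.17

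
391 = 391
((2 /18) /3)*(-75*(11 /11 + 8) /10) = -5 /2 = -2.50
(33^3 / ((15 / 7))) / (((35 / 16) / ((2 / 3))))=127776 / 25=5111.04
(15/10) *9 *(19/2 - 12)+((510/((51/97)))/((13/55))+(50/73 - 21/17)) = 262615929/64532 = 4069.55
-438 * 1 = -438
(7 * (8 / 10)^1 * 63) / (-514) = -882 / 1285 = -0.69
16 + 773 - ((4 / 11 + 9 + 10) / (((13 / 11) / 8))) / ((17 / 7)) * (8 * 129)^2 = -12703431903 / 221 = -57481592.32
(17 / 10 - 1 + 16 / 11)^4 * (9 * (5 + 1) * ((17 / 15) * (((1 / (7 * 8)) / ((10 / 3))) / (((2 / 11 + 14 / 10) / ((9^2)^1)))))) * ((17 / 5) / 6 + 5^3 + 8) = 52223734092838437 / 1080772000000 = 48320.77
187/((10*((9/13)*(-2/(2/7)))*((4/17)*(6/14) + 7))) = -3179/5850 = -0.54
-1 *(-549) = 549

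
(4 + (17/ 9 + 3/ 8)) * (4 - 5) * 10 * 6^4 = -81180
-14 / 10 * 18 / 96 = -21 / 80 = -0.26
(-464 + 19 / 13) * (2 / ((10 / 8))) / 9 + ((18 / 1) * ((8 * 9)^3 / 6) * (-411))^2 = 123901623736117445656 / 585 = 211797647412166573.77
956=956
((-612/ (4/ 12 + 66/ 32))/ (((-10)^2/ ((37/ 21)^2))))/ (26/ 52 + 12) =-2234208/ 3521875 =-0.63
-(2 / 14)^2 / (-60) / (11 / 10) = 1 / 3234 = 0.00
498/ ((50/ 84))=20916/ 25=836.64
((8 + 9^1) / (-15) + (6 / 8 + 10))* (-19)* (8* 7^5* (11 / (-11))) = 24567352.13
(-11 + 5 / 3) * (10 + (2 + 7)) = -532 / 3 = -177.33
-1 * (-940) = 940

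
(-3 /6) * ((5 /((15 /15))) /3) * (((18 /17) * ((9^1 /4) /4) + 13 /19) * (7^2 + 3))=-214955 /3876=-55.46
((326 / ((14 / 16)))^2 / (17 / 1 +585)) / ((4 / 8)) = 6801664 / 14749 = 461.16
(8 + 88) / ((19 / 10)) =50.53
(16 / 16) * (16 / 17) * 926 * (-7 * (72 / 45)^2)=-6637568 / 425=-15617.81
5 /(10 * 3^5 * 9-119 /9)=45 /196711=0.00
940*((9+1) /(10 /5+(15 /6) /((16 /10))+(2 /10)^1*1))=2498.34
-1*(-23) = 23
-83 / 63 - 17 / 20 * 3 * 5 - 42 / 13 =-56669 / 3276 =-17.30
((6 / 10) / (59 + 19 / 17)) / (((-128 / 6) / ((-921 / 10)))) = 140913 / 3270400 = 0.04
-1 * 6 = -6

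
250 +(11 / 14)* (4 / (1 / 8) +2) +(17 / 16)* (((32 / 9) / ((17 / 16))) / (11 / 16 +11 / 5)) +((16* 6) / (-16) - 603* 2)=-1941899 / 2079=-934.05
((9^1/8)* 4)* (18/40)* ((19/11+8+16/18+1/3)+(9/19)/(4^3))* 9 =21368367/107008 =199.69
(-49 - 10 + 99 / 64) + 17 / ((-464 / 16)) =-107721 / 1856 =-58.04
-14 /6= -7 /3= -2.33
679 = 679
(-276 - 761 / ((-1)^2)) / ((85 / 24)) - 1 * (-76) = -1084 / 5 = -216.80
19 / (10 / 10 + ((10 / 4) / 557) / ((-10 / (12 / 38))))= 402154 / 21163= 19.00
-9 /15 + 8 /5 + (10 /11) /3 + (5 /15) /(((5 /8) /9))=1007 /165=6.10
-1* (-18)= 18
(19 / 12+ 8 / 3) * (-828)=-3519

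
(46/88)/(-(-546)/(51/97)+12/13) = 5083/10107064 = 0.00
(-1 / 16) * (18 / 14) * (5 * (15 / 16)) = -675 / 1792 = -0.38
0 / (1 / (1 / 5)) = 0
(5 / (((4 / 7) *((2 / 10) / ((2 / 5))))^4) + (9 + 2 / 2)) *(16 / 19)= 12165 / 19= 640.26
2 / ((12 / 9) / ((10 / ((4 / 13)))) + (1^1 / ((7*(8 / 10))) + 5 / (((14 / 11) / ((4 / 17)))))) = 26520 / 15169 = 1.75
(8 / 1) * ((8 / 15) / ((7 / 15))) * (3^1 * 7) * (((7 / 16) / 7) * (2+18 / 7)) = 384 / 7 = 54.86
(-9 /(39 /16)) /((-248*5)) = 6 /2015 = 0.00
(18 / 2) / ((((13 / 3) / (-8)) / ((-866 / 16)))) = 11691 / 13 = 899.31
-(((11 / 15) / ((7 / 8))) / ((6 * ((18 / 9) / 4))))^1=-88 / 315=-0.28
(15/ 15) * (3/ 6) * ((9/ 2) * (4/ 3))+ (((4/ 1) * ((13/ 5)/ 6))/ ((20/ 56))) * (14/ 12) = 1949/ 225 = 8.66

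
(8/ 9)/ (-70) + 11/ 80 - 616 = -3104011/ 5040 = -615.88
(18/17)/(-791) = -18/13447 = -0.00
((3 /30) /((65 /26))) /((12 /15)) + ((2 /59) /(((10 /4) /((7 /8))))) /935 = 55179 /1103300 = 0.05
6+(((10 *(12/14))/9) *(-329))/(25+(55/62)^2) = -365822/59475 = -6.15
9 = 9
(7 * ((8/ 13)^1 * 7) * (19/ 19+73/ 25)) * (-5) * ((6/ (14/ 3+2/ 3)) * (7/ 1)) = -302526/ 65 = -4654.25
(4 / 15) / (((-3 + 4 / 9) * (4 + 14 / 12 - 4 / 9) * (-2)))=108 / 9775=0.01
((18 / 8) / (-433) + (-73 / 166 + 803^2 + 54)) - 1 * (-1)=92703005219 / 143756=644863.56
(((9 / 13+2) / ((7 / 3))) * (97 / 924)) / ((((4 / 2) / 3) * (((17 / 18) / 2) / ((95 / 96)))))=414675 / 1089088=0.38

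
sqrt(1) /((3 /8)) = 8 /3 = 2.67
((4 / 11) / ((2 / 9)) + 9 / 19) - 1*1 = 232 / 209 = 1.11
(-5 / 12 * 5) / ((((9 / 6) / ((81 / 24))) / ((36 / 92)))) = -675 / 368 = -1.83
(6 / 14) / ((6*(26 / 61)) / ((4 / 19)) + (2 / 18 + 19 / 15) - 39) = -8235 / 489496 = -0.02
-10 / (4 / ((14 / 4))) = -35 / 4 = -8.75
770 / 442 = 385 / 221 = 1.74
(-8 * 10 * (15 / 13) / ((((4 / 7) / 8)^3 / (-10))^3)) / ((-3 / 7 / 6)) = -347105585971200000 / 13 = -26700429690092307.69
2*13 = 26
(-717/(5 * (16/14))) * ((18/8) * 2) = -45171/80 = -564.64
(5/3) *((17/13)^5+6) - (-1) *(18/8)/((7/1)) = 520691011/31188612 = 16.69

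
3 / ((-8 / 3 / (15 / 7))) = -135 / 56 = -2.41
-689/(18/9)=-689/2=-344.50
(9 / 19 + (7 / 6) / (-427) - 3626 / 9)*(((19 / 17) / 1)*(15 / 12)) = -41976215 / 74664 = -562.20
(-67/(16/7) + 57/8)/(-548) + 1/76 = 8937/166592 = 0.05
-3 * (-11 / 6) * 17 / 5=187 / 10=18.70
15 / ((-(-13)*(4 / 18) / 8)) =540 / 13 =41.54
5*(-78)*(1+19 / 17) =-14040 / 17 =-825.88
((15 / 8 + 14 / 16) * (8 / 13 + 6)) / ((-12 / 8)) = -12.13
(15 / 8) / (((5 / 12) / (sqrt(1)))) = 9 / 2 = 4.50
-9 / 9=-1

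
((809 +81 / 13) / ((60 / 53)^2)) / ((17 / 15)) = 14884891 / 26520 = 561.27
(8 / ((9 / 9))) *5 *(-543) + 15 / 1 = -21705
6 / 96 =0.06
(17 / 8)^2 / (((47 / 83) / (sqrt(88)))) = 23987 * sqrt(22) / 1504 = 74.81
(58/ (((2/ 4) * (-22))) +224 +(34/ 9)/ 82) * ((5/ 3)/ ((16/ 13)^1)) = 57720065/ 194832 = 296.26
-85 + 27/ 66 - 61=-3203/ 22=-145.59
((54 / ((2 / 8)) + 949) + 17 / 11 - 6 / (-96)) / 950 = 205323 / 167200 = 1.23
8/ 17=0.47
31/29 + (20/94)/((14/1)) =10344/9541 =1.08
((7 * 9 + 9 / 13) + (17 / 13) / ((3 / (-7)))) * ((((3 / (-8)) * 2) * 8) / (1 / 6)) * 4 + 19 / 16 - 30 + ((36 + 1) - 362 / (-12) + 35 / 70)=-5424715 / 624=-8693.45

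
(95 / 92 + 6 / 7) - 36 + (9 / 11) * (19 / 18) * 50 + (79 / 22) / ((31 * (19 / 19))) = 2017591 / 219604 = 9.19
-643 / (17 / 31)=-19933 / 17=-1172.53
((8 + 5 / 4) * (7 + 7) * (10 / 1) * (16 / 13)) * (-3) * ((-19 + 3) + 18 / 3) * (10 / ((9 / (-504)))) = -348096000 / 13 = -26776615.38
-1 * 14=-14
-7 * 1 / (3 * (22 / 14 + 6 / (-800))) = -19600 / 13137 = -1.49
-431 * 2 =-862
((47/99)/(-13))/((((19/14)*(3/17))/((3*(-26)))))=22372/1881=11.89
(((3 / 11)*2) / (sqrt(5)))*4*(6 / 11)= 144*sqrt(5) / 605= 0.53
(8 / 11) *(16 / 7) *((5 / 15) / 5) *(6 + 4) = 256 / 231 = 1.11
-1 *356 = -356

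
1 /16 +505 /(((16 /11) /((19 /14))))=105559 /224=471.25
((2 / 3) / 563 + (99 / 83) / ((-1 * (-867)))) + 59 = 2390432248 / 40514043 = 59.00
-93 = -93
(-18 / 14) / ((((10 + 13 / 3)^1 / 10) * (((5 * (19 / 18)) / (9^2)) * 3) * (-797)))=26244 / 4558043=0.01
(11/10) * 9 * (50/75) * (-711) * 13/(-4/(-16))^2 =-4880304/5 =-976060.80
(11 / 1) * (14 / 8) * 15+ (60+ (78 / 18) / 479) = 2004667 / 5748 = 348.76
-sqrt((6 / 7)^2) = -6 / 7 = -0.86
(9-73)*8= -512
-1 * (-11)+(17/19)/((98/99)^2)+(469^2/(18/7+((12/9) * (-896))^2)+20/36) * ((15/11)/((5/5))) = 3487130683124603/270722605423116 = 12.88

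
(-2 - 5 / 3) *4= -44 / 3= -14.67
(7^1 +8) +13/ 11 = 178/ 11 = 16.18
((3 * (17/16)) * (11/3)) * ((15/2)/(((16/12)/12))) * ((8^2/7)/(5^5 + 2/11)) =185130/80213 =2.31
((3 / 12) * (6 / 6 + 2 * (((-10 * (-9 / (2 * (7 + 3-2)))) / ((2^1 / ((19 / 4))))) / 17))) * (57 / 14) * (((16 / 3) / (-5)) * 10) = -26581 / 952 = -27.92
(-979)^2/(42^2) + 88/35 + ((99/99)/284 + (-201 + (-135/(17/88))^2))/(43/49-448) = -360764484505639/660839633370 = -545.92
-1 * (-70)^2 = -4900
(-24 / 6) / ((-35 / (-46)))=-184 / 35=-5.26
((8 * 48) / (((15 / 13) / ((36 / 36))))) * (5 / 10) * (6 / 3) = 1664 / 5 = 332.80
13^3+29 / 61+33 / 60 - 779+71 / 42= 1420.72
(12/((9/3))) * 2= 8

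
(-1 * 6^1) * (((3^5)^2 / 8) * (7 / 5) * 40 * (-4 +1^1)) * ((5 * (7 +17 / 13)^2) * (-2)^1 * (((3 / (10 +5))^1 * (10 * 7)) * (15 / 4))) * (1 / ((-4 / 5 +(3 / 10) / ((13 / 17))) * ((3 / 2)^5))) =59997563136000 / 689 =87079191779.39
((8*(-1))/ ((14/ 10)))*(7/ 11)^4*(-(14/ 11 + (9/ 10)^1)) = 327908/ 161051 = 2.04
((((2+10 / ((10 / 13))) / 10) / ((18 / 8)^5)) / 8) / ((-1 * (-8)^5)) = 1 / 10077696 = 0.00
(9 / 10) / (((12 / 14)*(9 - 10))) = -21 / 20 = -1.05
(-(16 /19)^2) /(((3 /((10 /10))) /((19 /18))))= -128 /513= -0.25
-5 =-5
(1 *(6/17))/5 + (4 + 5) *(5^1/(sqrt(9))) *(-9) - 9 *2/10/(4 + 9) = -29850/221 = -135.07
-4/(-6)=2/3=0.67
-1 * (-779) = 779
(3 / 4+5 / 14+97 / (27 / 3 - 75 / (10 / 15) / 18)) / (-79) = -11205 / 24332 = -0.46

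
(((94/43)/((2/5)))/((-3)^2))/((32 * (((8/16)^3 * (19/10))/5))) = 5875/14706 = 0.40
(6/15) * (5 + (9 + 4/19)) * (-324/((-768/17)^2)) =-70227/77824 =-0.90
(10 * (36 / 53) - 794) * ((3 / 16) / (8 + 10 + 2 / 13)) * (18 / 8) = -7322211 / 400256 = -18.29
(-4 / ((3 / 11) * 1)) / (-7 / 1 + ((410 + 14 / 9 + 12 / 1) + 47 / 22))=-2904 / 82901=-0.04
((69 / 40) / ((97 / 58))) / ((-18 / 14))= -4669 / 5820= -0.80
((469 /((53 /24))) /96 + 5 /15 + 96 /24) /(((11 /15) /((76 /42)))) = 395485 /24486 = 16.15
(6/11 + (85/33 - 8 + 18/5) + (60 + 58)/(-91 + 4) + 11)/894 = 6671/712965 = 0.01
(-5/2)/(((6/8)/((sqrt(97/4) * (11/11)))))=-5 * sqrt(97)/3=-16.41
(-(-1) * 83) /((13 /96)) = 7968 /13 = 612.92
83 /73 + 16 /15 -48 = -50147 /1095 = -45.80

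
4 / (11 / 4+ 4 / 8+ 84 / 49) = 112 / 139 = 0.81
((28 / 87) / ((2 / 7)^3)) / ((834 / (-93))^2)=2307361 / 13447416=0.17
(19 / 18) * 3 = 19 / 6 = 3.17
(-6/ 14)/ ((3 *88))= -1/ 616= -0.00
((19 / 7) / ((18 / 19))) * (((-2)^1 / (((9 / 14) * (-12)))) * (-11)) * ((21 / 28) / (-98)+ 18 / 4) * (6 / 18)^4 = -2330977 / 5143824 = -0.45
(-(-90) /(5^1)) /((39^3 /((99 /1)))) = 66 /2197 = 0.03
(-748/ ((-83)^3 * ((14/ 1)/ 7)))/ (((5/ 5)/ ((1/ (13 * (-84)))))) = -187/ 312195702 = -0.00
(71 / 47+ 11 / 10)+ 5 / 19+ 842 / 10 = 777569 / 8930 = 87.07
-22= -22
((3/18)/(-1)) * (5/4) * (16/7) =-10/21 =-0.48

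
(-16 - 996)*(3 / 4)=-759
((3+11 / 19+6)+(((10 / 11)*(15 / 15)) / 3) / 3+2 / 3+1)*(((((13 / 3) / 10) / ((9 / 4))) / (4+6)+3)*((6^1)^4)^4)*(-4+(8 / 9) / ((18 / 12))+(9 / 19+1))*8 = -148426440181498773504 / 99275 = -1495103905127159.64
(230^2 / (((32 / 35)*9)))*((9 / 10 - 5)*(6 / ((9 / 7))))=-26569025 / 216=-123004.75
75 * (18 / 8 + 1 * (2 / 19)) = 13425 / 76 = 176.64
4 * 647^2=1674436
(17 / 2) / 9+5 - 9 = -55 / 18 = -3.06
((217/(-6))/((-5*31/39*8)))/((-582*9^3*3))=-91/101826720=-0.00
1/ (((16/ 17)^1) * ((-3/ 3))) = -17/ 16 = -1.06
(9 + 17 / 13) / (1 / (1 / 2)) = 67 / 13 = 5.15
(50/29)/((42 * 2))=25/1218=0.02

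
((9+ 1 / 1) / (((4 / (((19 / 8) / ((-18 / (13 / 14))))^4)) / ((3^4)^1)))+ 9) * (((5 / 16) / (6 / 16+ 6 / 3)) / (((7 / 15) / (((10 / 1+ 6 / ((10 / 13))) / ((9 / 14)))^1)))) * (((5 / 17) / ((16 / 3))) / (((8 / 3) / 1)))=8208729108843925 / 5620802493874176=1.46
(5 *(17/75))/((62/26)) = 0.48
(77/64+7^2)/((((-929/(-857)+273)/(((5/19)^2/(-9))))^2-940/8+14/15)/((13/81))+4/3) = 0.00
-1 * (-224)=224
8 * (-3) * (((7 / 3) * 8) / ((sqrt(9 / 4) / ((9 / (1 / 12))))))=-32256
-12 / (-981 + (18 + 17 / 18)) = 216 / 17317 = 0.01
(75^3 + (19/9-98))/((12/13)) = 12337039/27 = 456927.37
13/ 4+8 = 45/ 4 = 11.25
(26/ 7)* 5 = 130/ 7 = 18.57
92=92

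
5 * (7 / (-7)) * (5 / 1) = -25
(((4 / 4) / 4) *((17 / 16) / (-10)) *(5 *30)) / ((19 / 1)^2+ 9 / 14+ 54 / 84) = -1785 / 162304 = -0.01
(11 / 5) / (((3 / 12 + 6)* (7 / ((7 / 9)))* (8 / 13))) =143 / 2250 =0.06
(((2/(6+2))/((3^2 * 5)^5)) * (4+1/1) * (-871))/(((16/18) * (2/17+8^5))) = -0.00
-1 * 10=-10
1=1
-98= -98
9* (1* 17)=153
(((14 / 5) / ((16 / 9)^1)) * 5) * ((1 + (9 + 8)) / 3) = 189 / 4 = 47.25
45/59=0.76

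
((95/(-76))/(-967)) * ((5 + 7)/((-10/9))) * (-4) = 54/967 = 0.06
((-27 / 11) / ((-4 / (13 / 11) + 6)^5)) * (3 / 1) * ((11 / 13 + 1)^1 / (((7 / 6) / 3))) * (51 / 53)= -187388721 / 681698402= -0.27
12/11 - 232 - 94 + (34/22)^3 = -321.22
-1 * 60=-60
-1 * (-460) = 460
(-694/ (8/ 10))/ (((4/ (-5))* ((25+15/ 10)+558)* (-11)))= -8675/ 51436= -0.17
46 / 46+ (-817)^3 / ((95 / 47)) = -1348995264 / 5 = -269799052.80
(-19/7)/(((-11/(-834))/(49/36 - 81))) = 7571747/462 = 16389.06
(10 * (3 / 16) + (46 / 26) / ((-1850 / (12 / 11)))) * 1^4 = 1983021 / 1058200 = 1.87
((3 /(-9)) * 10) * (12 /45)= -8 /9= -0.89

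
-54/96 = -9/16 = -0.56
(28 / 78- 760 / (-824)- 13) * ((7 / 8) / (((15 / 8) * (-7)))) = 47074 / 60255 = 0.78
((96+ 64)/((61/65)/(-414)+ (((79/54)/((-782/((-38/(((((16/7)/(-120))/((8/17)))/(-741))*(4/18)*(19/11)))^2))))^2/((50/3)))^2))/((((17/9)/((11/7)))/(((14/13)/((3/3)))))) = 27344951761760879297673600/979316900827195651098322975640261481805681935919660040572693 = 0.00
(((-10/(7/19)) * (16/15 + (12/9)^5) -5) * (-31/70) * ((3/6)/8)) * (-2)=-7821703/952560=-8.21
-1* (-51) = 51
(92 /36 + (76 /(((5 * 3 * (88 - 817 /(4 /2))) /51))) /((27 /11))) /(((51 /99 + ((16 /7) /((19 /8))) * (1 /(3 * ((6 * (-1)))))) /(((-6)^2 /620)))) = 845852469 /3019895225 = 0.28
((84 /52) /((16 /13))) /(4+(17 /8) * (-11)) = -21 /310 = -0.07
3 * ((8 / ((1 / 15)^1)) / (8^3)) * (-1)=-45 / 64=-0.70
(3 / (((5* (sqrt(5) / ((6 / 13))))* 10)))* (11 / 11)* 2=18* sqrt(5) / 1625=0.02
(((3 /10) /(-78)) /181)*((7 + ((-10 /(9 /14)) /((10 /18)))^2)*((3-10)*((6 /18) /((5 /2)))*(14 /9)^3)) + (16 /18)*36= 4124405564 /128650275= 32.06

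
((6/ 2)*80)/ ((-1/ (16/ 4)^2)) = -3840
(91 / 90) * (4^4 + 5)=2639 / 10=263.90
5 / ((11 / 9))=45 / 11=4.09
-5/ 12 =-0.42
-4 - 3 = -7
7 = 7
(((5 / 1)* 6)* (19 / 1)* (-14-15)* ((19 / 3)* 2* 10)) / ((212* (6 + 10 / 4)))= -1046900 / 901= -1161.93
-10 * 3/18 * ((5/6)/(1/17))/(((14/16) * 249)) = -1700/15687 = -0.11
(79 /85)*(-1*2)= -158 /85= -1.86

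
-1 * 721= -721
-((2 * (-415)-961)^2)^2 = -10289217397761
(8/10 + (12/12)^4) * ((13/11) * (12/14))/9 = 78/385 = 0.20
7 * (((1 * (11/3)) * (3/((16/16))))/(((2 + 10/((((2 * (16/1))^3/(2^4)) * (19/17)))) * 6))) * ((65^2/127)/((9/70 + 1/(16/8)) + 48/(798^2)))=19993381408000/59007625317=338.83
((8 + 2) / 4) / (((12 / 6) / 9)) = 45 / 4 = 11.25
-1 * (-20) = 20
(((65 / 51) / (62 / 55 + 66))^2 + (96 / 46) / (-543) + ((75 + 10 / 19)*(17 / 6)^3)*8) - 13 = 683484199656243715 / 49780390472496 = 13729.99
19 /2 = 9.50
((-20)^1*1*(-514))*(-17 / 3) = -174760 / 3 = -58253.33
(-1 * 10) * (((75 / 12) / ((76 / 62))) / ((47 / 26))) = -50375 / 1786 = -28.21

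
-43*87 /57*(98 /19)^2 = -11976188 /6859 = -1746.05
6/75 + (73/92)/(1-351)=2503/32200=0.08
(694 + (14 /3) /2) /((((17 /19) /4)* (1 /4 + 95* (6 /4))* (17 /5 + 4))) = 2.95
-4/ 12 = -1/ 3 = -0.33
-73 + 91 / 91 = -72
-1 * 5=-5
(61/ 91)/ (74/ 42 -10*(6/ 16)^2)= 5856/ 3107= 1.88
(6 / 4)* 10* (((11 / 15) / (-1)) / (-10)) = 11 / 10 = 1.10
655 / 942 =0.70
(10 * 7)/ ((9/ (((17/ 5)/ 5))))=5.29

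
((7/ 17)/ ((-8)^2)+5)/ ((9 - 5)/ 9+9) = 49023/ 92480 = 0.53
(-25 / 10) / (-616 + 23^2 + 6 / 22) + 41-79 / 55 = 39.59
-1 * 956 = -956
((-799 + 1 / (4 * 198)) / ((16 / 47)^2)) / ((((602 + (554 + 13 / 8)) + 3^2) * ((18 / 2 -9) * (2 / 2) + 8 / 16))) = -1397870663 / 118267776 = -11.82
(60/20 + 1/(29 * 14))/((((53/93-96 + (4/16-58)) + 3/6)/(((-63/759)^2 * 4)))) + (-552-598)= -5271505285066/4583915479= -1150.00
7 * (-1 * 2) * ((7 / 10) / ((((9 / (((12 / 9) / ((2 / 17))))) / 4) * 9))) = -6664 / 1215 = -5.48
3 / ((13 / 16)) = 48 / 13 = 3.69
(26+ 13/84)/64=2197/5376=0.41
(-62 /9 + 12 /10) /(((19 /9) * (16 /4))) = -64 /95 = -0.67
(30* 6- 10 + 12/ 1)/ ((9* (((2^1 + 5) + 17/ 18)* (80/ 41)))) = 287/ 220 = 1.30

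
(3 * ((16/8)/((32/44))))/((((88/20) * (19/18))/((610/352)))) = 41175/13376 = 3.08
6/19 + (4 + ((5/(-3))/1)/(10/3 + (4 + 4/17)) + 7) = 81375/7334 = 11.10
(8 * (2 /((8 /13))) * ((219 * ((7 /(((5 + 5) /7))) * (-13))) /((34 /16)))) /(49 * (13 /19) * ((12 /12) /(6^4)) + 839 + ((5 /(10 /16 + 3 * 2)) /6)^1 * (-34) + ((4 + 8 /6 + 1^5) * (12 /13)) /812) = -49967859850586496 /244372602421915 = -204.47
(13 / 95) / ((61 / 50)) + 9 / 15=4127 / 5795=0.71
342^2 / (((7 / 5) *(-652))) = -146205 / 1141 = -128.14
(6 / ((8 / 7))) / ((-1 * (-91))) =3 / 52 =0.06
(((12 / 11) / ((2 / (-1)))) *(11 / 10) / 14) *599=-1797 / 70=-25.67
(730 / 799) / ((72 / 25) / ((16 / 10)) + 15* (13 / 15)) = 1825 / 29563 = 0.06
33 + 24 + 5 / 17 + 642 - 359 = 5785 / 17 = 340.29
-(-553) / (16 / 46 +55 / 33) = 38157 / 139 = 274.51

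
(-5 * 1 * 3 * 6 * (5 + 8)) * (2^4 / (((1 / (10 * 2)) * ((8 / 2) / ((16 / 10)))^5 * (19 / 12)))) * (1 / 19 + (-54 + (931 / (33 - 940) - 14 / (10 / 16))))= 38339993862144 / 204641875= 187351.65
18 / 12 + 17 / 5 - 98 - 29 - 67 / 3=-4333 / 30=-144.43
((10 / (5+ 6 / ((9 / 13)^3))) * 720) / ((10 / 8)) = 1399680 / 5609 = 249.54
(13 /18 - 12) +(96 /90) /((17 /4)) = -16871 /1530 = -11.03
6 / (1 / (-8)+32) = 16 / 85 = 0.19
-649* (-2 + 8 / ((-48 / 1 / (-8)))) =432.67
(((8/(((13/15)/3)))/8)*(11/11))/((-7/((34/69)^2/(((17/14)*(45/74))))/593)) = -5967952/61893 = -96.42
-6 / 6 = -1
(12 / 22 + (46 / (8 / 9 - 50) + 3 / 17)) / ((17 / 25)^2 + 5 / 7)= -126875 / 695266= -0.18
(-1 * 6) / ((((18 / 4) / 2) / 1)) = -8 / 3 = -2.67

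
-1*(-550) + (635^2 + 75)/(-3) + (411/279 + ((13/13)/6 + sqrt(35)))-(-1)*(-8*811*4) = -9909689/62 + sqrt(35) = -159827.78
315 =315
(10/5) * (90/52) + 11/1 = 14.46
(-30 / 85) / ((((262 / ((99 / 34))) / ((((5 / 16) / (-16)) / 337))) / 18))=0.00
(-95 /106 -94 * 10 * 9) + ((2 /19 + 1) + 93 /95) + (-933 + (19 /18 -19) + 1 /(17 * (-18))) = -14497710911 /1540710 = -9409.76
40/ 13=3.08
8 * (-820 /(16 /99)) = -40590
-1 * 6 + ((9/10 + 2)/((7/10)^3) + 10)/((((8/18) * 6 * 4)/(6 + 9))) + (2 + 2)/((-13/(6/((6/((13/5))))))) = 525533/27440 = 19.15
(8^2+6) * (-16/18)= -560/9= -62.22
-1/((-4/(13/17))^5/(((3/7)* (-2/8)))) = -1113879/40710139904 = -0.00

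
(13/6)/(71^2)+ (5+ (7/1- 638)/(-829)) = 144465673/25073934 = 5.76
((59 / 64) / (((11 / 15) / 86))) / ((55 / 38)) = 144609 / 1936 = 74.69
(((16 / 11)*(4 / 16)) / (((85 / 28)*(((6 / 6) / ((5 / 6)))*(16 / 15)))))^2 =1225 / 139876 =0.01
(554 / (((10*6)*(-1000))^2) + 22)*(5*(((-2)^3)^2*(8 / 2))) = 39600000277 / 1406250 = 28160.00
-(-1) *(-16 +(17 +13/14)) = 27/14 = 1.93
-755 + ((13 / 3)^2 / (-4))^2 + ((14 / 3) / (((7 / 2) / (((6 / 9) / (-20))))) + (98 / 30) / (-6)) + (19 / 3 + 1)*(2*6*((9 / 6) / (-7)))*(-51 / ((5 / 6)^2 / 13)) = 3916777111 / 226800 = 17269.74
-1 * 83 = -83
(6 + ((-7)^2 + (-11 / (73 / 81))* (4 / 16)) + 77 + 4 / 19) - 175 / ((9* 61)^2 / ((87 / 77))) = 791909523475 / 6131300076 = 129.16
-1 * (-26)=26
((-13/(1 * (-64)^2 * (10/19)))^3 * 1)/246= -15069223/16904991277056000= -0.00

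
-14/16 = -7/8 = -0.88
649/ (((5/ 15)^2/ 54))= 315414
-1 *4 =-4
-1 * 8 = -8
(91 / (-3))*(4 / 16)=-91 / 12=-7.58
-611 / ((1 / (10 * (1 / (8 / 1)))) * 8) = -3055 / 32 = -95.47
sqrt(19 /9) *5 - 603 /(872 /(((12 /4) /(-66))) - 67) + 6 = 12901 /2139 + 5 *sqrt(19) /3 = 13.30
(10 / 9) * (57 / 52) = 95 / 78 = 1.22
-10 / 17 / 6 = -5 / 51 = -0.10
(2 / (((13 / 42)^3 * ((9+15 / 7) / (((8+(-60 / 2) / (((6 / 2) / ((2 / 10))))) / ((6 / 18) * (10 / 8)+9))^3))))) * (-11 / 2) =-354882705408 / 41210581217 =-8.61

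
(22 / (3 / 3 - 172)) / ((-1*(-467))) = -22 / 79857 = -0.00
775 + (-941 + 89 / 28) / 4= 60541 / 112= 540.54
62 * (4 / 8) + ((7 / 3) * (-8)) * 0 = 31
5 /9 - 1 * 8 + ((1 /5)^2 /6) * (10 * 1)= -332 /45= -7.38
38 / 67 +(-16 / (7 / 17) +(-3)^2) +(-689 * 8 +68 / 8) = -5189757 / 938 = -5532.79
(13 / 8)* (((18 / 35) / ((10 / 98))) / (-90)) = -91 / 1000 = -0.09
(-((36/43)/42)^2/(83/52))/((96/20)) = -390/7519883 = -0.00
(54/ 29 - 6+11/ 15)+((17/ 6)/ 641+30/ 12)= -83667/ 92945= -0.90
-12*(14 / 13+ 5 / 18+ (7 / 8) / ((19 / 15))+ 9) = -196433 / 1482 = -132.55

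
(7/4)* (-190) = -665/2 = -332.50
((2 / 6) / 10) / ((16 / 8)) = 1 / 60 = 0.02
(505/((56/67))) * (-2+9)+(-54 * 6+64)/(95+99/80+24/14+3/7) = 4226.73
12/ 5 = 2.40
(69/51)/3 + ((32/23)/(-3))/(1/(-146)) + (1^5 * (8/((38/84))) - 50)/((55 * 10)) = 139131438/2042975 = 68.10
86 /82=43 /41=1.05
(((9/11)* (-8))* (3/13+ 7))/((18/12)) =-4512/143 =-31.55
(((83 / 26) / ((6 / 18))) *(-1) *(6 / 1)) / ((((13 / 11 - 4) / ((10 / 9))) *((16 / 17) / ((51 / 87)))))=1319285 / 93496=14.11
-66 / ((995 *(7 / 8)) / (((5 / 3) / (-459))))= 176 / 639387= 0.00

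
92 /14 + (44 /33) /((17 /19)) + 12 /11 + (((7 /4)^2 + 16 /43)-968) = -2581311571 /2701776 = -955.41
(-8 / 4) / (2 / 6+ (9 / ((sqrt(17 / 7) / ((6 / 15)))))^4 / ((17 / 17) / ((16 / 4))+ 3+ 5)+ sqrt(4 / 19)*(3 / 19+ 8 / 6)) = -614953432870163750 / 1125832307721079173+ 25501962835937500*sqrt(19) / 1125832307721079173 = -0.45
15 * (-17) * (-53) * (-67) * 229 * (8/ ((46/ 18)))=-14929966440/ 23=-649128975.65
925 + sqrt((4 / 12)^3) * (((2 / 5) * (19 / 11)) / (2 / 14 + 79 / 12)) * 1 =1064 * sqrt(3) / 93225 + 925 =925.02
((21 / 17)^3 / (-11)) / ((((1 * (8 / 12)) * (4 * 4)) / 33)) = -83349 / 157216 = -0.53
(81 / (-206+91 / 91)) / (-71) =81 / 14555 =0.01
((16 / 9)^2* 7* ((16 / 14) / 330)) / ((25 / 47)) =48128 / 334125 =0.14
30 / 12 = 5 / 2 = 2.50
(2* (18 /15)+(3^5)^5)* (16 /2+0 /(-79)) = 33891544377816 /5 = 6778308875563.20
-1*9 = -9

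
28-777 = -749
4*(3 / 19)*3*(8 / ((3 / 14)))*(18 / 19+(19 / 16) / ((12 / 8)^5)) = 78.08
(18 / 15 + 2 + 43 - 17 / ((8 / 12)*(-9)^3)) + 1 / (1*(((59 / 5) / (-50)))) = 6021209 / 143370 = 42.00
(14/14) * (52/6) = 8.67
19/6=3.17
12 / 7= 1.71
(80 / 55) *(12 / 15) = 64 / 55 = 1.16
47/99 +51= 5096/99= 51.47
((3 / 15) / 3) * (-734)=-734 / 15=-48.93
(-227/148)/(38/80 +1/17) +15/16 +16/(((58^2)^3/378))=-247431610645303/127825152389616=-1.94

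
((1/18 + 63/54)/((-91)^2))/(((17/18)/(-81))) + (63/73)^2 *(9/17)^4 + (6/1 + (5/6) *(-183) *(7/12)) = -7334244108805079/88457657038296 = -82.91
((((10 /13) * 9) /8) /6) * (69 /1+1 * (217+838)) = 4215 /26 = 162.12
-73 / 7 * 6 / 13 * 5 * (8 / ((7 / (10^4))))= -175200000 / 637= -275039.25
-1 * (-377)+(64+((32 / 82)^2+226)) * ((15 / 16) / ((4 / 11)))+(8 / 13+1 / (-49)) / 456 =2197373448757 / 1953133728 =1125.05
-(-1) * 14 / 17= 14 / 17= 0.82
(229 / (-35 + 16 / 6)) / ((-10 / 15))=2061 / 194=10.62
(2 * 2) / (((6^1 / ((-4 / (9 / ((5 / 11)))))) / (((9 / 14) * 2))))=-0.17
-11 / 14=-0.79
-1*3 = -3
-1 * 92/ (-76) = 23/ 19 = 1.21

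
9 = 9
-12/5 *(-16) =192/5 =38.40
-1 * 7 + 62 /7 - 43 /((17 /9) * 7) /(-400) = 88787 /47600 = 1.87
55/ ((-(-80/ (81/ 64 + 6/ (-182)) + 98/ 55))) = 21716475/ 24922058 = 0.87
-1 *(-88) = 88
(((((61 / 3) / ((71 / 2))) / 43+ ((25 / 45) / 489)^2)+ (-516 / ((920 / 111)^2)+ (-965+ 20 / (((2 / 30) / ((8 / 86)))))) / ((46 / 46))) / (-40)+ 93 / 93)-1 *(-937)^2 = -439412292234040885379123 / 500501284170192000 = -877944.39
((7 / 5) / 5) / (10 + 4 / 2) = 7 / 300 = 0.02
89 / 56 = 1.59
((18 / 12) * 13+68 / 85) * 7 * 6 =4263 / 5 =852.60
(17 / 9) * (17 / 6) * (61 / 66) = 17629 / 3564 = 4.95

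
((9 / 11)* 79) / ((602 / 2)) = 0.21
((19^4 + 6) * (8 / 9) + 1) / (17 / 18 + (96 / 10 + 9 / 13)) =135541250 / 13147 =10309.67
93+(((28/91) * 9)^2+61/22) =103.44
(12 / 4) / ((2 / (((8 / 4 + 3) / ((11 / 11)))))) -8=-1 / 2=-0.50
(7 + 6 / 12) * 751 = 11265 / 2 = 5632.50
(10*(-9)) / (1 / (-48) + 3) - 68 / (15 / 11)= -171764 / 2145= -80.08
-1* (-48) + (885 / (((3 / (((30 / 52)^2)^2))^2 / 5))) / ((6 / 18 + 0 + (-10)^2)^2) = 908168502918224073 / 18919940877650176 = 48.00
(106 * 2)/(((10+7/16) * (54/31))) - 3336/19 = -14043080/85671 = -163.92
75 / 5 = 15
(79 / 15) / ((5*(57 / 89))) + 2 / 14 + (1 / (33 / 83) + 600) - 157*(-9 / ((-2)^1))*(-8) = 2059418437 / 329175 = 6256.30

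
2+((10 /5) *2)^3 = 66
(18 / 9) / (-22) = -1 / 11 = -0.09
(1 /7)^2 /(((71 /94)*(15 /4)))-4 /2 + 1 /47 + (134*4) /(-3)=-443050373 /2452695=-180.64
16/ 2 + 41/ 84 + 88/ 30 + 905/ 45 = 39731/ 1260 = 31.53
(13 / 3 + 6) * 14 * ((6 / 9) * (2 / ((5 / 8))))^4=455081984 / 151875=2996.42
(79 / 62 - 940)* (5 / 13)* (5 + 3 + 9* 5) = -1186405 / 62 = -19135.56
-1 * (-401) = 401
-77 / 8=-9.62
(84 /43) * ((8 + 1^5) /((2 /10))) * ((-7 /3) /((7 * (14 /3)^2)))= -405 /301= -1.35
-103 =-103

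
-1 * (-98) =98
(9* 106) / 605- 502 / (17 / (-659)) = 200161108 / 10285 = 19461.46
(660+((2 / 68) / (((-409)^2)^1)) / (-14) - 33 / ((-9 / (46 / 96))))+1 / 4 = 1897660923395 / 2866527216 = 662.01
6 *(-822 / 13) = -4932 / 13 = -379.38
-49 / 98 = -1 / 2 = -0.50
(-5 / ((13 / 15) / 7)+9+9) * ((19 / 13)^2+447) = -22088064 / 2197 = -10053.74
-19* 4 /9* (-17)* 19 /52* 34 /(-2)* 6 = -208658 /39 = -5350.21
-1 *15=-15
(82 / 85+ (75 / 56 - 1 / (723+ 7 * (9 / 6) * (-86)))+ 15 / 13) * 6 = 1928833 / 92820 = 20.78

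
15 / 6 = 5 / 2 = 2.50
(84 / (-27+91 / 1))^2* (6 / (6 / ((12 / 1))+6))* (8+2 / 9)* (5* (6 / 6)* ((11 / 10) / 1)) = 59829 / 832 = 71.91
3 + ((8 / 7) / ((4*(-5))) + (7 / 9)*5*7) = 9502 / 315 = 30.17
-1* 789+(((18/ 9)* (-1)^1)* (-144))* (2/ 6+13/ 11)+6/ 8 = -15483/ 44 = -351.89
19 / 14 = 1.36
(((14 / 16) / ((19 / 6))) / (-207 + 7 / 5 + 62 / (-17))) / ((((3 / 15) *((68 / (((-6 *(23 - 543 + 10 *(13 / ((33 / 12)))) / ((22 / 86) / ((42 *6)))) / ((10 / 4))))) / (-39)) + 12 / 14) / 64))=-94142647872000 / 954801620201281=-0.10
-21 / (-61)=21 / 61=0.34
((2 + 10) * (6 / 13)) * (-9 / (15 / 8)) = -1728 / 65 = -26.58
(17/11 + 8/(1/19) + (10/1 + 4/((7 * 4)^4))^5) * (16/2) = 94388936827085114814701669783947/117804903638801000597291008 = 801230.97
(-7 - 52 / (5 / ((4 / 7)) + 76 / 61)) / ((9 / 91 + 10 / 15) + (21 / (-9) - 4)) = 2.19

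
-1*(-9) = 9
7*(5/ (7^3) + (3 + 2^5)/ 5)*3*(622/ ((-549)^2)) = 498844/ 1640961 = 0.30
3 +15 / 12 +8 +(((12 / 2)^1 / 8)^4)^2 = 809377 / 65536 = 12.35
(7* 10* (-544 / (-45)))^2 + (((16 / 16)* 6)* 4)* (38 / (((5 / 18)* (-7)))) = 2028791264 / 2835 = 715623.02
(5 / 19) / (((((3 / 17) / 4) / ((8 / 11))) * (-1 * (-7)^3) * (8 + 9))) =160 / 215061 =0.00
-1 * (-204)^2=-41616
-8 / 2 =-4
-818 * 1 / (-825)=818 / 825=0.99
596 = 596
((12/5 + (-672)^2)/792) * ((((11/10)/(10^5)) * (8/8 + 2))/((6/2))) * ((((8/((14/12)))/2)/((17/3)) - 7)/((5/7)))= -0.06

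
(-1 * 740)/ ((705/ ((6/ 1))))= -296/ 47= -6.30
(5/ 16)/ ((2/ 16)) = 5/ 2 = 2.50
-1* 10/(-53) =0.19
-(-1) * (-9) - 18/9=-11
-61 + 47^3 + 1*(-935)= 102827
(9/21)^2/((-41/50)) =-450/2009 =-0.22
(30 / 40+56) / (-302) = -227 / 1208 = -0.19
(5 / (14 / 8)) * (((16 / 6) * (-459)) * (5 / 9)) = -13600 / 7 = -1942.86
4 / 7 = 0.57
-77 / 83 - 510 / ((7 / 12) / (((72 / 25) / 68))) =-110263 / 2905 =-37.96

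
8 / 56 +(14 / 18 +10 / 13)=1384 / 819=1.69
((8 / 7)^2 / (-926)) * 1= -32 / 22687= -0.00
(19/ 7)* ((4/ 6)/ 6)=19/ 63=0.30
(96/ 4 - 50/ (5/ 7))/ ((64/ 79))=-1817/ 32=-56.78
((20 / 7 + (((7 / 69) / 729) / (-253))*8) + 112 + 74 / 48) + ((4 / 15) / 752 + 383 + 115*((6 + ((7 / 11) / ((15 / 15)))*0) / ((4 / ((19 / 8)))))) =304500710267713 / 334952346960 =909.09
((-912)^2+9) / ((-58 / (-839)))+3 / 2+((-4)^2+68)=12031822.86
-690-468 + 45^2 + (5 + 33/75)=21811/25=872.44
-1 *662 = -662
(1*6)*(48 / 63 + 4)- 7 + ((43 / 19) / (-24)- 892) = -870.52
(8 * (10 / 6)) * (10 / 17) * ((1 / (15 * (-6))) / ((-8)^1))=5 / 459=0.01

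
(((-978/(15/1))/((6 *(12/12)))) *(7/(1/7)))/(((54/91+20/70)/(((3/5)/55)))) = -726817/110000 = -6.61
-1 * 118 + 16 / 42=-2470 / 21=-117.62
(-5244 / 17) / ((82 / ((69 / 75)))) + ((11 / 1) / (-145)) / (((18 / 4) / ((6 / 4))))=-5284957 / 1515975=-3.49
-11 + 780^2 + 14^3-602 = 610531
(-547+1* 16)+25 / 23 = -12188 / 23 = -529.91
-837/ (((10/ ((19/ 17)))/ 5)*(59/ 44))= -349866/ 1003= -348.82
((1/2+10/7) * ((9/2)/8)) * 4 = 243/56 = 4.34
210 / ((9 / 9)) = 210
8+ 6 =14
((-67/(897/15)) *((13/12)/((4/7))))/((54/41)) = -96145/59616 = -1.61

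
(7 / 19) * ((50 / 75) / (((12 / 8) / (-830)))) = -23240 / 171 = -135.91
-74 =-74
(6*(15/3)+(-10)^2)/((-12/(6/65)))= -1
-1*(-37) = 37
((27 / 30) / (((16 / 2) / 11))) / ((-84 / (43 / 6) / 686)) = -23177 / 320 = -72.43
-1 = -1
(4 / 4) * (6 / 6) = 1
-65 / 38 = -1.71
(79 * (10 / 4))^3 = 7703734.38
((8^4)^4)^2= 79228162514264337593543950336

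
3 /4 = 0.75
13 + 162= 175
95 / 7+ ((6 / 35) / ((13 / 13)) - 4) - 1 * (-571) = 20326 / 35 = 580.74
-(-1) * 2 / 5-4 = -18 / 5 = -3.60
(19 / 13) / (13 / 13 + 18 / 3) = 0.21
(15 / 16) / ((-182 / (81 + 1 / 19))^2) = 45375 / 244036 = 0.19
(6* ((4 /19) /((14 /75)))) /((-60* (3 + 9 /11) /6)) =-0.18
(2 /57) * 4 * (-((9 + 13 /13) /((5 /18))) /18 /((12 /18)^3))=-18 /19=-0.95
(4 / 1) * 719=2876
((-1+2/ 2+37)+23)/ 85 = 12/ 17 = 0.71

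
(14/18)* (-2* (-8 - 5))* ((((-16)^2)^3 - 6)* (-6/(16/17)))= -12977171935/6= -2162861989.17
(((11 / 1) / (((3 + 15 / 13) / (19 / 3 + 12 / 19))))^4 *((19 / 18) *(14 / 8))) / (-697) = -72711686330881965367 / 237075205431494016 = -306.70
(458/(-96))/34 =-229/1632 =-0.14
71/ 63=1.13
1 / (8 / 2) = 1 / 4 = 0.25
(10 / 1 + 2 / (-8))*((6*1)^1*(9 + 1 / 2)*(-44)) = -24453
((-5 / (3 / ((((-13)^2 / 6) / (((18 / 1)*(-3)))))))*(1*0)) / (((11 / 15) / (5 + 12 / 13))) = 0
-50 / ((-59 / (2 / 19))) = 100 / 1121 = 0.09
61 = 61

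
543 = 543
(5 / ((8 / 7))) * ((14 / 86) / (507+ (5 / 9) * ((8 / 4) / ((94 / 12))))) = 34545 / 24598408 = 0.00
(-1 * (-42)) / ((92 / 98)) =1029 / 23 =44.74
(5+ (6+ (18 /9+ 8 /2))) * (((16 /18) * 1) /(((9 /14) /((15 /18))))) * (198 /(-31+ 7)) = -13090 /81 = -161.60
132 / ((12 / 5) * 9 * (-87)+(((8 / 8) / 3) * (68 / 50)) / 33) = -163350 / 2325493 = -0.07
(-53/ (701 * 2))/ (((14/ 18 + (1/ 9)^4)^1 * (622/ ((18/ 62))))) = -3129597/ 137978289856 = -0.00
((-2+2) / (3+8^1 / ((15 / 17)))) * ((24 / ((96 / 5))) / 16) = 0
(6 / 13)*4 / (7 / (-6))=-144 / 91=-1.58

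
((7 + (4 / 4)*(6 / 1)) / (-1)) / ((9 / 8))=-104 / 9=-11.56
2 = 2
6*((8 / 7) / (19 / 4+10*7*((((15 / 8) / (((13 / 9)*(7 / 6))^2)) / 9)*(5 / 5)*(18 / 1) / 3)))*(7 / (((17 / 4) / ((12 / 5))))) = 10902528 / 14303545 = 0.76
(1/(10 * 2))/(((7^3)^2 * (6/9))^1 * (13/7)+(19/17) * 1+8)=51/148583180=0.00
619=619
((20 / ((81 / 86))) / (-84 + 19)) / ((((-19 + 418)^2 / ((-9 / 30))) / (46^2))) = 363952 / 279397755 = 0.00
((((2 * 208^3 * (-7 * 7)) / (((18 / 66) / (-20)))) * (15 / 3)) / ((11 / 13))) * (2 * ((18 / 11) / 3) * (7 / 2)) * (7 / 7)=16050459443200 / 11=1459132676654.55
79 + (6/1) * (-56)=-257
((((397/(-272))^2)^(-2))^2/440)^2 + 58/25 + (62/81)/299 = 64788307371363297060394328924879669243124932486348/27895213802365660130899276464456398527433866214475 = 2.32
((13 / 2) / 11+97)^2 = 4609609 / 484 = 9523.99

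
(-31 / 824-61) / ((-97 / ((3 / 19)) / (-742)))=-55978335 / 759316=-73.72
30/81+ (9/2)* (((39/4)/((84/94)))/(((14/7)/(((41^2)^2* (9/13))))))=48025322.37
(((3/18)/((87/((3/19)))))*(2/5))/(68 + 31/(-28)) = 28/15480345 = 0.00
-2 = -2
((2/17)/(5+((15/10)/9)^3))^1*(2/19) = 864/349163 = 0.00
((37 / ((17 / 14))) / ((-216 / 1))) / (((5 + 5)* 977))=-259 / 17937720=-0.00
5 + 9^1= 14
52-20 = 32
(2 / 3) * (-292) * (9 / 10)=-876 / 5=-175.20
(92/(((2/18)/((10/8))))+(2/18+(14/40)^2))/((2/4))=3726841/1800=2070.47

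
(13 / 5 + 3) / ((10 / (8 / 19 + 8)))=448 / 95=4.72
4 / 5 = 0.80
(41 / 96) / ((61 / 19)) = 779 / 5856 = 0.13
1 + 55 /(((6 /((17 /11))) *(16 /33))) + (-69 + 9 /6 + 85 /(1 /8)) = 20567 /32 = 642.72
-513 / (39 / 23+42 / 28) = -7866 / 49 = -160.53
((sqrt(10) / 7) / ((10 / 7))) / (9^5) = sqrt(10) / 590490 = 0.00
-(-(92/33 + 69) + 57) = 488/33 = 14.79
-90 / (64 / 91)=-4095 / 32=-127.97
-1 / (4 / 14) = -7 / 2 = -3.50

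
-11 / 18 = -0.61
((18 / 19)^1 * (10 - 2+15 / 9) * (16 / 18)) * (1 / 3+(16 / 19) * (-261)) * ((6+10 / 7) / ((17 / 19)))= -43116736 / 2907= -14832.04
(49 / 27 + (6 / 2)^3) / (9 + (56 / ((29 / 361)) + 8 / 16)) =45124 / 1106541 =0.04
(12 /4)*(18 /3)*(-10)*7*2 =-2520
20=20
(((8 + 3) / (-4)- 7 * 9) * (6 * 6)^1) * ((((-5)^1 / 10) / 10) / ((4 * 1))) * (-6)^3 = -63909 / 10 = -6390.90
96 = 96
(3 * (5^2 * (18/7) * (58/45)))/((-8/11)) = -4785/14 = -341.79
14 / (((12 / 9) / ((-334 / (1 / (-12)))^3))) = 676040069376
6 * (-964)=-5784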